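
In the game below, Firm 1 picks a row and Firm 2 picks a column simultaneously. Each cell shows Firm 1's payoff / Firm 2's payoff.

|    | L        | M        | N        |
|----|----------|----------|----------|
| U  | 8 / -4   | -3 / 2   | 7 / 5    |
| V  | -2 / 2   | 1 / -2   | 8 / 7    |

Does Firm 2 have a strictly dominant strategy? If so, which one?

A strategy is strictly dominant if it gives Firm 2 a strictly higher payoff than every other strategy, against every choice by the opponent.
N strictly dominates: vs U: 5 > each of {-4, 2}; vs V: 7 > each of {2, -2}.

N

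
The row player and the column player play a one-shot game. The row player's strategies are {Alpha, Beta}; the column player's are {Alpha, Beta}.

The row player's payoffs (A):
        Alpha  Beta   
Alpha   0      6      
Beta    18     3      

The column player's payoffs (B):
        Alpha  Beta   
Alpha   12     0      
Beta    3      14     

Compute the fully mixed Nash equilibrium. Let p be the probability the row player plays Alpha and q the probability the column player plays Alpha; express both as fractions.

p = 11/23, q = 1/7

In a mixed NE each player is indifferent between their pure strategies, so the opponent's mix sets the indifference.
The column player indifferent between Alpha and Beta: p·12 + (1−p)·3 = p·0 + (1−p)·14 ⟹ 3 + 9p = 14 + (-14)p ⟹ p = 11/23.
The row player indifferent between Alpha and Beta: q·0 + (1−q)·6 = q·18 + (1−q)·3 ⟹ 6 + (-6)q = 3 + 15q ⟹ q = 1/7.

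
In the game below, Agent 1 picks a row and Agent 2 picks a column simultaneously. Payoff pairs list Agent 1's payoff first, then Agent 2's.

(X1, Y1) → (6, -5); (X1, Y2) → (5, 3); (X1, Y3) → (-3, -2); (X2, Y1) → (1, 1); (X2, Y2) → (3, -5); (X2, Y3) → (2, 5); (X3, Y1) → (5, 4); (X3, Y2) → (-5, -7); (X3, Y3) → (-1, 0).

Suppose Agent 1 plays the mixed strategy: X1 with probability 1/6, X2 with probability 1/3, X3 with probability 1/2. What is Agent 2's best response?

Compute Agent 2's expected payoff from each pure strategy against the given mix.
Y1: (1/6)·(-5) + (1/3)·1 + (1/2)·4 = 3/2
Y2: (1/6)·3 + (1/3)·(-5) + (1/2)·(-7) = -14/3
Y3: (1/6)·(-2) + (1/3)·5 + (1/2)·0 = 4/3
Highest expected payoff is 3/2, from Y1.

Y1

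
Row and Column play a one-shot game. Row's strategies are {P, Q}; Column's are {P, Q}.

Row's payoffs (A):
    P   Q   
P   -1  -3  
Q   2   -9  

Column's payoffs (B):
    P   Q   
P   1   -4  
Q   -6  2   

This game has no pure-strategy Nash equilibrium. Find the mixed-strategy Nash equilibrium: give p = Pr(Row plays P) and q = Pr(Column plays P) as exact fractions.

Each player's mixing probability is pinned down by making the *other* player indifferent.
Column indifferent between P and Q: p·1 + (1−p)·(-6) = p·(-4) + (1−p)·2 ⟹ (-6) + 7p = 2 + (-6)p ⟹ p = 8/13.
Row indifferent between P and Q: q·(-1) + (1−q)·(-3) = q·2 + (1−q)·(-9) ⟹ (-3) + 2q = (-9) + 11q ⟹ q = 2/3.

p = 8/13, q = 2/3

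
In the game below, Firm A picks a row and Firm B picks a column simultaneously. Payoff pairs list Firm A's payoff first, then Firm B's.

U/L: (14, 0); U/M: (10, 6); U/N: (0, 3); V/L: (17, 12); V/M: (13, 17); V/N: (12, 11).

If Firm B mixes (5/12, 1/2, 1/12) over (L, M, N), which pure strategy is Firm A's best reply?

Firm A's best reply maximizes expected payoff against the mix.
U: (5/12)·14 + (1/2)·10 + (1/12)·0 = 65/6
V: (5/12)·17 + (1/2)·13 + (1/12)·12 = 175/12
Highest expected payoff is 175/12, from V.

V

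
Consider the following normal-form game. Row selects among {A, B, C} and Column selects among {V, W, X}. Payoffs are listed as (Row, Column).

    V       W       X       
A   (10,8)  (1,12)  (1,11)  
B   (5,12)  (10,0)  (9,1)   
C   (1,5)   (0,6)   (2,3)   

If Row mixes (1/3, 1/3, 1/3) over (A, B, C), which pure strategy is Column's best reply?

Compute Column's expected payoff from each pure strategy against the given mix.
V: (1/3)·8 + (1/3)·12 + (1/3)·5 = 25/3
W: (1/3)·12 + (1/3)·0 + (1/3)·6 = 6
X: (1/3)·11 + (1/3)·1 + (1/3)·3 = 5
Highest expected payoff is 25/3, from V.

V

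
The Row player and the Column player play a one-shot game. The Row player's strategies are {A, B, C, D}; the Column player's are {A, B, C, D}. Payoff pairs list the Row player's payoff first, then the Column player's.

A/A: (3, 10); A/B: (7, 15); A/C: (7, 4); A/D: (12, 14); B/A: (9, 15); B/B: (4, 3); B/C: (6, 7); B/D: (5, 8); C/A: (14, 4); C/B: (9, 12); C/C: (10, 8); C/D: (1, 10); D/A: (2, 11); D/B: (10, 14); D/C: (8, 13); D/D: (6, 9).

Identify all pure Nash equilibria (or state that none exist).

(D, B)

Find each player's best response to every opponent strategy; NE are the intersections.
The Row player's best responses — vs A: C (payoff 14); vs B: D (payoff 10); vs C: C (payoff 10); vs D: A (payoff 12).
The Column player's best responses — vs A: B (payoff 15); vs B: A (payoff 15); vs C: B (payoff 12); vs D: B (payoff 14).
The only mutual best response is (D, B); neither player gains by switching there.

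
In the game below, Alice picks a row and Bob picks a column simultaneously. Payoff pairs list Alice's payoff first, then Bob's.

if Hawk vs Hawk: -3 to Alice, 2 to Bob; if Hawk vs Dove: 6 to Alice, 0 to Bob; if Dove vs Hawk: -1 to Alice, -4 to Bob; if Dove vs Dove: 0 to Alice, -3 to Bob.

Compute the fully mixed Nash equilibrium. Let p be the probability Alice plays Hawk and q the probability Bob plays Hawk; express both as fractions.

Each player's mixing probability is pinned down by making the *other* player indifferent.
Bob indifferent between Hawk and Dove: p·2 + (1−p)·(-4) = p·0 + (1−p)·(-3) ⟹ (-4) + 6p = (-3) + 3p ⟹ p = 1/3.
Alice indifferent between Hawk and Dove: q·(-3) + (1−q)·6 = q·(-1) + (1−q)·0 ⟹ 6 + (-9)q = 0 + (-1)q ⟹ q = 3/4.

p = 1/3, q = 3/4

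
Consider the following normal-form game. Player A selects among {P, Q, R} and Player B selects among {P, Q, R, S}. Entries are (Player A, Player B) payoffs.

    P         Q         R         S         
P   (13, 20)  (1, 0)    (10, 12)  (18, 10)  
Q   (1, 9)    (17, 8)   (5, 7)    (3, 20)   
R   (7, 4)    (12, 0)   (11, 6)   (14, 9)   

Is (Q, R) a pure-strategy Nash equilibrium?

Holding Player B at R: Player A gets 5 from Q but could get 11 by switching to R. Player A has a profitable deviation.

No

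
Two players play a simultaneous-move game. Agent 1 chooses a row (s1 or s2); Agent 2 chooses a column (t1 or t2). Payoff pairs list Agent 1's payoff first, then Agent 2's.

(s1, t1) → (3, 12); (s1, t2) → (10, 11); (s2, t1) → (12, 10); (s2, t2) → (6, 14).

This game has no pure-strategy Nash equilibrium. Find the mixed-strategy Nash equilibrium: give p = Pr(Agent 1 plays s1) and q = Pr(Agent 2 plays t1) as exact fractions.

p = 4/5, q = 4/13

In a mixed NE each player is indifferent between their pure strategies, so the opponent's mix sets the indifference.
Agent 2 indifferent between t1 and t2: p·12 + (1−p)·10 = p·11 + (1−p)·14 ⟹ 10 + 2p = 14 + (-3)p ⟹ p = 4/5.
Agent 1 indifferent between s1 and s2: q·3 + (1−q)·10 = q·12 + (1−q)·6 ⟹ 10 + (-7)q = 6 + 6q ⟹ q = 4/13.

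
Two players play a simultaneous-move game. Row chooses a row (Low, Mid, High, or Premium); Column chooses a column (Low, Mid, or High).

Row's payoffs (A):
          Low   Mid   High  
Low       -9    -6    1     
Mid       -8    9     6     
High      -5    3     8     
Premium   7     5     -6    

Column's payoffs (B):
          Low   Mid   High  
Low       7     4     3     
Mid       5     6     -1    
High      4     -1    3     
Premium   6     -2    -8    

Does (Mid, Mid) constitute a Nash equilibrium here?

Yes

Holding Column at Mid: Row gets 9 from Mid, versus -6 from Low, 3 from High, 5 from Premium. No profitable deviation for Row.
Holding Row at Mid: Column gets 6 from Mid, versus 5 from Low, -1 from High. No profitable deviation for Column either.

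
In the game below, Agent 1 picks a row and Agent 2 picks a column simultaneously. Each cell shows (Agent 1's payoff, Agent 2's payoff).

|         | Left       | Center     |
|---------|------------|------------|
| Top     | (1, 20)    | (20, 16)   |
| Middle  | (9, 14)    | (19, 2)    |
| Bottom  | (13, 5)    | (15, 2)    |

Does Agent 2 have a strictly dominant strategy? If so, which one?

Left

A strategy is strictly dominant if it gives Agent 2 a strictly higher payoff than every other strategy, against every choice by the opponent.
Left strictly dominates: vs Top: 20 > 16; vs Middle: 14 > 2; vs Bottom: 5 > 2.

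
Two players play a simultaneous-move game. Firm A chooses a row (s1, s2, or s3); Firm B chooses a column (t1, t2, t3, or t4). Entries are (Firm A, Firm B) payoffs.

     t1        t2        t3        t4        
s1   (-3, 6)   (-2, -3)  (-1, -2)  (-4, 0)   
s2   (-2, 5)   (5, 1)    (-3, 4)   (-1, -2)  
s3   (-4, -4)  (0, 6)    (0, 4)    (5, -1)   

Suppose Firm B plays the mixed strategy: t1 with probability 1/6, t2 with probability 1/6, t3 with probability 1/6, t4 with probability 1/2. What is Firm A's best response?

s3

Firm A's best reply maximizes expected payoff against the mix.
s1: (1/6)·(-3) + (1/6)·(-2) + (1/6)·(-1) + (1/2)·(-4) = -3
s2: (1/6)·(-2) + (1/6)·5 + (1/6)·(-3) + (1/2)·(-1) = -1/2
s3: (1/6)·(-4) + (1/6)·0 + (1/6)·0 + (1/2)·5 = 11/6
Highest expected payoff is 11/6, from s3.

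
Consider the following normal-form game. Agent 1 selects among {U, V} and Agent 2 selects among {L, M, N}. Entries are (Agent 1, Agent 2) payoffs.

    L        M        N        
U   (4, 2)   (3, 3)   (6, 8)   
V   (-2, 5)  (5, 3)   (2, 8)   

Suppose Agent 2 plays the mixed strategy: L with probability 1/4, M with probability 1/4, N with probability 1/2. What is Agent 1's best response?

U

Compute Agent 1's expected payoff from each pure strategy against the given mix.
U: (1/4)·4 + (1/4)·3 + (1/2)·6 = 19/4
V: (1/4)·(-2) + (1/4)·5 + (1/2)·2 = 7/4
Highest expected payoff is 19/4, from U.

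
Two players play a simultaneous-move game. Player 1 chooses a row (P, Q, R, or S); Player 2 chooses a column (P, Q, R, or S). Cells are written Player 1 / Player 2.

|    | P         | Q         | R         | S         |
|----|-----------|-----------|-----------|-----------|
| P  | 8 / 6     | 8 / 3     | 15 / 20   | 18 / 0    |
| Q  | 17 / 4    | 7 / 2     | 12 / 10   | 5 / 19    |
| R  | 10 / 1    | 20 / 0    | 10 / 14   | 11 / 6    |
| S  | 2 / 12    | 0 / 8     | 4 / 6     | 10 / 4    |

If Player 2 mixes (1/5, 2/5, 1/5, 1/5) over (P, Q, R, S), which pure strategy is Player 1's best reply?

Compute Player 1's expected payoff from each pure strategy against the given mix.
P: (1/5)·8 + (2/5)·8 + (1/5)·15 + (1/5)·18 = 57/5
Q: (1/5)·17 + (2/5)·7 + (1/5)·12 + (1/5)·5 = 48/5
R: (1/5)·10 + (2/5)·20 + (1/5)·10 + (1/5)·11 = 71/5
S: (1/5)·2 + (2/5)·0 + (1/5)·4 + (1/5)·10 = 16/5
Highest expected payoff is 71/5, from R.

R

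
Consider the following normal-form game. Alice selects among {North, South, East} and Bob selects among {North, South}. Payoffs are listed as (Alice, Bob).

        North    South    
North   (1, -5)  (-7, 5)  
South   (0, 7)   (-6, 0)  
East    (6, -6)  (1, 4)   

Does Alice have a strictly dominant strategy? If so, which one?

Check whether one of Alice's strategies beats all alternatives regardless of what the opponent does.
East strictly dominates: vs North: 6 > each of {1, 0}; vs South: 1 > each of {-7, -6}.

East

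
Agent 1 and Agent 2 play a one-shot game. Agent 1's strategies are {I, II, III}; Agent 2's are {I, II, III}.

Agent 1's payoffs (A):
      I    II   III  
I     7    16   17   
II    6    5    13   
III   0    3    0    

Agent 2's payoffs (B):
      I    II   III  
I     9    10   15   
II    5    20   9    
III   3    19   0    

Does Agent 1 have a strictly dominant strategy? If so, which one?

I

A strategy is strictly dominant if it gives Agent 1 a strictly higher payoff than every other strategy, against every choice by the opponent.
I strictly dominates: vs I: 7 > each of {6, 0}; vs II: 16 > each of {5, 3}; vs III: 17 > each of {13, 0}.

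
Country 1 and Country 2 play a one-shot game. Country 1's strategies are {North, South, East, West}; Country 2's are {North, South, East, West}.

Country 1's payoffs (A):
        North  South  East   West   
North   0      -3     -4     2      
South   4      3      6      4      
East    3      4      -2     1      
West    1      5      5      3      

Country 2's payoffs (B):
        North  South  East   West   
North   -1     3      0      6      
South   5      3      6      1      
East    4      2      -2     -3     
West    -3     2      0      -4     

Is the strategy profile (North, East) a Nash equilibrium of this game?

No

Holding Country 2 at East: Country 1 gets -4 from North but could get 6 by switching to South. Country 1 has a profitable deviation.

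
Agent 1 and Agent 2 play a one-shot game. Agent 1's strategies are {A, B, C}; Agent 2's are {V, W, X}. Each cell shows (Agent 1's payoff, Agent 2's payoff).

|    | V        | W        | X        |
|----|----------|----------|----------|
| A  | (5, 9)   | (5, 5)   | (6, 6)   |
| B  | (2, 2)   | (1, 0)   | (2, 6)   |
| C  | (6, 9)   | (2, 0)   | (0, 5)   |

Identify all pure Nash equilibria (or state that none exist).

Check mutual best responses: a cell is a NE iff neither player can gain by unilaterally deviating.
Agent 1's best responses — vs V: C (payoff 6); vs W: A (payoff 5); vs X: A (payoff 6).
Agent 2's best responses — vs A: V (payoff 9); vs B: X (payoff 6); vs C: V (payoff 9).
The only mutual best response is (C, V); neither player gains by switching there.

(C, V)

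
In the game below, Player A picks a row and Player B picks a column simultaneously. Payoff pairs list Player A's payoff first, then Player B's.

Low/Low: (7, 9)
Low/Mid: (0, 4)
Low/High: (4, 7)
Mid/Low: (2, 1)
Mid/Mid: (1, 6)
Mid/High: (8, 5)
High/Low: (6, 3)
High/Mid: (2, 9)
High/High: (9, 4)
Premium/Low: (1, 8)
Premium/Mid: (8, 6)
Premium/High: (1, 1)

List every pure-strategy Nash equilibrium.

Check mutual best responses: a cell is a NE iff neither player can gain by unilaterally deviating.
Player A's best responses — vs Low: Low (payoff 7); vs Mid: Premium (payoff 8); vs High: High (payoff 9).
Player B's best responses — vs Low: Low (payoff 9); vs Mid: Mid (payoff 6); vs High: Mid (payoff 9); vs Premium: Low (payoff 8).
The only mutual best response is (Low, Low); neither player gains by switching there.

(Low, Low)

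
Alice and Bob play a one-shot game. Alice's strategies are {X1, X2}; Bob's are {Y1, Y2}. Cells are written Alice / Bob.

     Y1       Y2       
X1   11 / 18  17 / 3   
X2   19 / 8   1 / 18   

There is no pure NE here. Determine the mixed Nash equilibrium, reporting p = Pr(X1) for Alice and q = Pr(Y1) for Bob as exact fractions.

p = 2/5, q = 2/3

Each player's mixing probability is pinned down by making the *other* player indifferent.
Bob indifferent between Y1 and Y2: p·18 + (1−p)·8 = p·3 + (1−p)·18 ⟹ 8 + 10p = 18 + (-15)p ⟹ p = 2/5.
Alice indifferent between X1 and X2: q·11 + (1−q)·17 = q·19 + (1−q)·1 ⟹ 17 + (-6)q = 1 + 18q ⟹ q = 2/3.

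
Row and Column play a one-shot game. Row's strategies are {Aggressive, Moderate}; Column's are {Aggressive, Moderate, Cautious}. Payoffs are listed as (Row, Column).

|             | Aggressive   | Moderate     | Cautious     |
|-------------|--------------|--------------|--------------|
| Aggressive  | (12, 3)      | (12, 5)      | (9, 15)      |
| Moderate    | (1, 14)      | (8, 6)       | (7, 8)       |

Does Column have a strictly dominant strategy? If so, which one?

No strictly dominant strategy

Check whether one of Column's strategies beats all alternatives regardless of what the opponent does.
Aggressive is not dominant: against Aggressive, Moderate gives 5 > 3.
Moderate is not dominant: against Aggressive, Cautious gives 15 > 5.
Cautious is not dominant: against Moderate, Aggressive gives 14 > 8.
No single strategy is best against every opponent action.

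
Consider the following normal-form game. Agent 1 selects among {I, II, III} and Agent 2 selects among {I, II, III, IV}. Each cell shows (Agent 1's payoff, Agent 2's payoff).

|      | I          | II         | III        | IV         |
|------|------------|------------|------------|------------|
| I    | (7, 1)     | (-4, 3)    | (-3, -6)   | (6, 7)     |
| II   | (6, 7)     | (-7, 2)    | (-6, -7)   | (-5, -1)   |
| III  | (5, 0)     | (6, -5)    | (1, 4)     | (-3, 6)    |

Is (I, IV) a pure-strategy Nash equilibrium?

Holding Agent 2 at IV: Agent 1 gets 6 from I, versus -5 from II, -3 from III. No profitable deviation for Agent 1.
Holding Agent 1 at I: Agent 2 gets 7 from IV, versus 1 from I, 3 from II, -6 from III. No profitable deviation for Agent 2 either.

Yes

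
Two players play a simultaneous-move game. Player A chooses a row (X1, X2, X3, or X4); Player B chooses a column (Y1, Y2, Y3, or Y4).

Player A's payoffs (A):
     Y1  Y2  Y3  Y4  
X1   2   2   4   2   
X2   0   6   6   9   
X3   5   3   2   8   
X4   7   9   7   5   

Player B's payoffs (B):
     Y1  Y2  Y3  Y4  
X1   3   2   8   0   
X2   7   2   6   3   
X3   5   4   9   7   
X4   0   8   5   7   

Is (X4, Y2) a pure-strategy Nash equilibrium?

Yes

Holding Player B at Y2: Player A gets 9 from X4, versus 2 from X1, 6 from X2, 3 from X3. No profitable deviation for Player A.
Holding Player A at X4: Player B gets 8 from Y2, versus 0 from Y1, 5 from Y3, 7 from Y4. No profitable deviation for Player B either.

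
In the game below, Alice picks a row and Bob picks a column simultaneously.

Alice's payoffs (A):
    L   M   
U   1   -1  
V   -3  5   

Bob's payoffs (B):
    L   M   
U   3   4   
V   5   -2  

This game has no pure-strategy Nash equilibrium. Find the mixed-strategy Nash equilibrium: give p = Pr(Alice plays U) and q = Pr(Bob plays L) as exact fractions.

p = 7/8, q = 3/5

In a mixed NE each player is indifferent between their pure strategies, so the opponent's mix sets the indifference.
Bob indifferent between L and M: p·3 + (1−p)·5 = p·4 + (1−p)·(-2) ⟹ 5 + (-2)p = (-2) + 6p ⟹ p = 7/8.
Alice indifferent between U and V: q·1 + (1−q)·(-1) = q·(-3) + (1−q)·5 ⟹ (-1) + 2q = 5 + (-8)q ⟹ q = 3/5.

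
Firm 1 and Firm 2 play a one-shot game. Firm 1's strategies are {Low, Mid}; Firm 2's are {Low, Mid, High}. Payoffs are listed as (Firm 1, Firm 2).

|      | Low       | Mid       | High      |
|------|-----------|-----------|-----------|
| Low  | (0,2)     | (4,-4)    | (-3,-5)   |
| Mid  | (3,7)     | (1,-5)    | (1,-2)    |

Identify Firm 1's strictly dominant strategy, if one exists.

None

A strategy is strictly dominant if it gives Firm 1 a strictly higher payoff than every other strategy, against every choice by the opponent.
Low is not dominant: against Low, Mid gives 3 > 0.
Mid is not dominant: against Mid, Low gives 4 > 1.
No single strategy is best against every opponent action.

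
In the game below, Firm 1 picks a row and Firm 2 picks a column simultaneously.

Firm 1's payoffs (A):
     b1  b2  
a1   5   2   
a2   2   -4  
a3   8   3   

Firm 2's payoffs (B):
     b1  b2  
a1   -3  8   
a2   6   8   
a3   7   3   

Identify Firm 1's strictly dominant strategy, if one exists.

A strategy is strictly dominant if it gives Firm 1 a strictly higher payoff than every other strategy, against every choice by the opponent.
a3 strictly dominates: vs b1: 8 > each of {5, 2}; vs b2: 3 > each of {2, -4}.

a3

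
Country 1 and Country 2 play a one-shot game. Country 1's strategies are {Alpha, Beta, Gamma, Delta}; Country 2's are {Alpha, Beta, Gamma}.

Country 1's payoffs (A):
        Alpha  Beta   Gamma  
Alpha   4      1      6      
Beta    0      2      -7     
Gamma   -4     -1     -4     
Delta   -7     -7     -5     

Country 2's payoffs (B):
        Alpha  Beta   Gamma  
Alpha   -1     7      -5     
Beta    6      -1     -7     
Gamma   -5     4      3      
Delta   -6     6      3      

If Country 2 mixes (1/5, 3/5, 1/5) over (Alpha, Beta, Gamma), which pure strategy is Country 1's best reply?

Compute Country 1's expected payoff from each pure strategy against the given mix.
Alpha: (1/5)·4 + (3/5)·1 + (1/5)·6 = 13/5
Beta: (1/5)·0 + (3/5)·2 + (1/5)·(-7) = -1/5
Gamma: (1/5)·(-4) + (3/5)·(-1) + (1/5)·(-4) = -11/5
Delta: (1/5)·(-7) + (3/5)·(-7) + (1/5)·(-5) = -33/5
Highest expected payoff is 13/5, from Alpha.

Alpha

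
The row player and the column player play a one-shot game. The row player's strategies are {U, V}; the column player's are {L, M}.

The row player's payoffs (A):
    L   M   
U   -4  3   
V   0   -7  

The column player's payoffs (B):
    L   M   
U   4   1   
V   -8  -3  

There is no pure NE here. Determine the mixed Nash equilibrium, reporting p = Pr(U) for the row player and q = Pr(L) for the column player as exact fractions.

Each player's mixing probability is pinned down by making the *other* player indifferent.
The column player indifferent between L and M: p·4 + (1−p)·(-8) = p·1 + (1−p)·(-3) ⟹ (-8) + 12p = (-3) + 4p ⟹ p = 5/8.
The row player indifferent between U and V: q·(-4) + (1−q)·3 = q·0 + (1−q)·(-7) ⟹ 3 + (-7)q = (-7) + 7q ⟹ q = 5/7.

p = 5/8, q = 5/7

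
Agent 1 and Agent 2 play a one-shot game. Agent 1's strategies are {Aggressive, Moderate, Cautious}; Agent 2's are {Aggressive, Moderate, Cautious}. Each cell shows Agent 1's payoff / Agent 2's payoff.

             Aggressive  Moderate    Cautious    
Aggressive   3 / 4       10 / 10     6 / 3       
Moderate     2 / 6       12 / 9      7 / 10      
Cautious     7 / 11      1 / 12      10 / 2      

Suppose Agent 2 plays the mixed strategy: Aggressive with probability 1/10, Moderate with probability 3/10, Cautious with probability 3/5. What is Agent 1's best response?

Moderate

Agent 1's best reply maximizes expected payoff against the mix.
Aggressive: (1/10)·3 + (3/10)·10 + (3/5)·6 = 69/10
Moderate: (1/10)·2 + (3/10)·12 + (3/5)·7 = 8
Cautious: (1/10)·7 + (3/10)·1 + (3/5)·10 = 7
Highest expected payoff is 8, from Moderate.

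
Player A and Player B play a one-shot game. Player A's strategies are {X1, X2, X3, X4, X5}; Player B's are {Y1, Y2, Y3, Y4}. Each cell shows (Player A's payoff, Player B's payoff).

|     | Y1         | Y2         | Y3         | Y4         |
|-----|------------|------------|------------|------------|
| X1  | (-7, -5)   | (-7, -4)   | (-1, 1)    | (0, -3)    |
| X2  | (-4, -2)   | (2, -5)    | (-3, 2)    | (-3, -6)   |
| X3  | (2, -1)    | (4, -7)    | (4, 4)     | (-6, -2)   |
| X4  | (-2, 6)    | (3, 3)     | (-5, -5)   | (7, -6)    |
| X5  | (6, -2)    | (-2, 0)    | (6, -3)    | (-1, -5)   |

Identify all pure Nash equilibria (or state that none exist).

Find each player's best response to every opponent strategy; NE are the intersections.
Player A's best responses — vs Y1: X5 (payoff 6); vs Y2: X3 (payoff 4); vs Y3: X5 (payoff 6); vs Y4: X4 (payoff 7).
Player B's best responses — vs X1: Y3 (payoff 1); vs X2: Y3 (payoff 2); vs X3: Y3 (payoff 4); vs X4: Y1 (payoff 6); vs X5: Y2 (payoff 0).
No cell has both players best-responding. For instance, Player A's best reply to Y2 is X3, but against X3 Player B prefers Y3 over Y2.

No pure-strategy Nash equilibrium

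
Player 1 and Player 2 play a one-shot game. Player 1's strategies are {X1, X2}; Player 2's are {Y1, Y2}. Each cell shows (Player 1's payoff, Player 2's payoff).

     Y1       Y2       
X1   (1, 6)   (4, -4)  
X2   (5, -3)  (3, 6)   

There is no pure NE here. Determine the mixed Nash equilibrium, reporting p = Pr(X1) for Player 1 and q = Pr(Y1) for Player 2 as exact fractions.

p = 9/19, q = 1/5

In a mixed NE each player is indifferent between their pure strategies, so the opponent's mix sets the indifference.
Player 2 indifferent between Y1 and Y2: p·6 + (1−p)·(-3) = p·(-4) + (1−p)·6 ⟹ (-3) + 9p = 6 + (-10)p ⟹ p = 9/19.
Player 1 indifferent between X1 and X2: q·1 + (1−q)·4 = q·5 + (1−q)·3 ⟹ 4 + (-3)q = 3 + 2q ⟹ q = 1/5.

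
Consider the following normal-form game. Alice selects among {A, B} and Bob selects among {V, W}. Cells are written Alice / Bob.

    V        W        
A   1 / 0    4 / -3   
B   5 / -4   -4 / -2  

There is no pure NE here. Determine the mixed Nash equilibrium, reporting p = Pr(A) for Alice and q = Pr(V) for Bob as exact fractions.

Each player's mixing probability is pinned down by making the *other* player indifferent.
Bob indifferent between V and W: p·0 + (1−p)·(-4) = p·(-3) + (1−p)·(-2) ⟹ (-4) + 4p = (-2) + (-1)p ⟹ p = 2/5.
Alice indifferent between A and B: q·1 + (1−q)·4 = q·5 + (1−q)·(-4) ⟹ 4 + (-3)q = (-4) + 9q ⟹ q = 2/3.

p = 2/5, q = 2/3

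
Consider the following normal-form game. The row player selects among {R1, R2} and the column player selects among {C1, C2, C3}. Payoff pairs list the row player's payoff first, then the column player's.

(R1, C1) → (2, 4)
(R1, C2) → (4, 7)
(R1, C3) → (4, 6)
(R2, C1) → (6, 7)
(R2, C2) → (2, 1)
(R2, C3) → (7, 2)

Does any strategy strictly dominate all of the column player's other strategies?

A strategy is strictly dominant if it gives the column player a strictly higher payoff than every other strategy, against every choice by the opponent.
C1 is not dominant: against R1, C2 gives 7 > 4.
C2 is not dominant: against R2, C1 gives 7 > 1.
C3 is not dominant: against R1, C2 gives 7 > 6.
No single strategy is best against every opponent action.

None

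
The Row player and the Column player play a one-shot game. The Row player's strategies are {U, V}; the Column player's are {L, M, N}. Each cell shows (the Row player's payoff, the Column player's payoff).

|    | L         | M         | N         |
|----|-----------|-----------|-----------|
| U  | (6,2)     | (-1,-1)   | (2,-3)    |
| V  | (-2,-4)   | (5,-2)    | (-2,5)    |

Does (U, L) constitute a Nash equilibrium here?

Yes

Holding the Column player at L: the Row player gets 6 from U, versus -2 from V. No profitable deviation for the Row player.
Holding the Row player at U: the Column player gets 2 from L, versus -1 from M, -3 from N. No profitable deviation for the Column player either.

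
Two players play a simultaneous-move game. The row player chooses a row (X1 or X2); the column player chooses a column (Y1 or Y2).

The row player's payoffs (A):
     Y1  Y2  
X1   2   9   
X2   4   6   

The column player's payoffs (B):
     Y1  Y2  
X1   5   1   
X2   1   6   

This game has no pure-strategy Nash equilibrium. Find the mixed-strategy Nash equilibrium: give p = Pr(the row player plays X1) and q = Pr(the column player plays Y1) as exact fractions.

p = 5/9, q = 3/5

In a mixed NE each player is indifferent between their pure strategies, so the opponent's mix sets the indifference.
The column player indifferent between Y1 and Y2: p·5 + (1−p)·1 = p·1 + (1−p)·6 ⟹ 1 + 4p = 6 + (-5)p ⟹ p = 5/9.
The row player indifferent between X1 and X2: q·2 + (1−q)·9 = q·4 + (1−q)·6 ⟹ 9 + (-7)q = 6 + (-2)q ⟹ q = 3/5.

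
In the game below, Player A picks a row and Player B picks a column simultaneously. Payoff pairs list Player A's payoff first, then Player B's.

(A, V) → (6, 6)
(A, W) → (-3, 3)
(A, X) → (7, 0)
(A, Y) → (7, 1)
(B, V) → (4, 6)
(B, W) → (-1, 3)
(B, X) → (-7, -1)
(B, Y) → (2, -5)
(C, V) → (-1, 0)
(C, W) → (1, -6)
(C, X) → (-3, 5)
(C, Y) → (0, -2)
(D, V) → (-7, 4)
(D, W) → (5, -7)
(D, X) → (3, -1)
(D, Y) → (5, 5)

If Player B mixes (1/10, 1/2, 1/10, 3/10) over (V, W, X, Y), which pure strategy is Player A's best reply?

D

Compute Player A's expected payoff from each pure strategy against the given mix.
A: (1/10)·6 + (1/2)·(-3) + (1/10)·7 + (3/10)·7 = 19/10
B: (1/10)·4 + (1/2)·(-1) + (1/10)·(-7) + (3/10)·2 = -1/5
C: (1/10)·(-1) + (1/2)·1 + (1/10)·(-3) + (3/10)·0 = 1/10
D: (1/10)·(-7) + (1/2)·5 + (1/10)·3 + (3/10)·5 = 18/5
Highest expected payoff is 18/5, from D.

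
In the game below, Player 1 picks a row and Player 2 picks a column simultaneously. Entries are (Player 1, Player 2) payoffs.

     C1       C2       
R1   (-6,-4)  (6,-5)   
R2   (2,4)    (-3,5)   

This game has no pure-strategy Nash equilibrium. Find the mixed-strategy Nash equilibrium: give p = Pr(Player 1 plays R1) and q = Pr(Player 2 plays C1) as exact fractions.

In a mixed NE each player is indifferent between their pure strategies, so the opponent's mix sets the indifference.
Player 2 indifferent between C1 and C2: p·(-4) + (1−p)·4 = p·(-5) + (1−p)·5 ⟹ 4 + (-8)p = 5 + (-10)p ⟹ p = 1/2.
Player 1 indifferent between R1 and R2: q·(-6) + (1−q)·6 = q·2 + (1−q)·(-3) ⟹ 6 + (-12)q = (-3) + 5q ⟹ q = 9/17.

p = 1/2, q = 9/17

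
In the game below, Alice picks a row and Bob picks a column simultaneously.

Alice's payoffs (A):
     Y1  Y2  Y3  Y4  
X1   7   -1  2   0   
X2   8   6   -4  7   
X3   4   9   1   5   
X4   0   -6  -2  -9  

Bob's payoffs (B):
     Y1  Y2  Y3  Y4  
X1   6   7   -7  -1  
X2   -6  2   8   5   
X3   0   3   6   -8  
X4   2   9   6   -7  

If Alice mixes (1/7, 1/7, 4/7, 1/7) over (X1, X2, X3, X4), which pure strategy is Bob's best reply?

Y3

Compute Bob's expected payoff from each pure strategy against the given mix.
Y1: (1/7)·6 + (1/7)·(-6) + (4/7)·0 + (1/7)·2 = 2/7
Y2: (1/7)·7 + (1/7)·2 + (4/7)·3 + (1/7)·9 = 30/7
Y3: (1/7)·(-7) + (1/7)·8 + (4/7)·6 + (1/7)·6 = 31/7
Y4: (1/7)·(-1) + (1/7)·5 + (4/7)·(-8) + (1/7)·(-7) = -5
Highest expected payoff is 31/7, from Y3.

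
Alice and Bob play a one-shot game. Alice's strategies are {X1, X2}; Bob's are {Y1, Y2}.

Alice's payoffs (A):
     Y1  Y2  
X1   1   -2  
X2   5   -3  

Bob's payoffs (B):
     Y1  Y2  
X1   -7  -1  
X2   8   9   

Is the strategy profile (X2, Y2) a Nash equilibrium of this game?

Holding Bob at Y2: Alice gets -3 from X2 but could get -2 by switching to X1. Alice has a profitable deviation.

No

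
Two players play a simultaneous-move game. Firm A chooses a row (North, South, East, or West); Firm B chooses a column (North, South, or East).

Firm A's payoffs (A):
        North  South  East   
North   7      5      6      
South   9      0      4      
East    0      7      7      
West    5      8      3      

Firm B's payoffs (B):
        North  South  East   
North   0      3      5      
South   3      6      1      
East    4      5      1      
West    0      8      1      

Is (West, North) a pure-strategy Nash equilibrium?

No

Holding Firm B at North: Firm A gets 5 from West but could get 9 by switching to South. Firm A has a profitable deviation.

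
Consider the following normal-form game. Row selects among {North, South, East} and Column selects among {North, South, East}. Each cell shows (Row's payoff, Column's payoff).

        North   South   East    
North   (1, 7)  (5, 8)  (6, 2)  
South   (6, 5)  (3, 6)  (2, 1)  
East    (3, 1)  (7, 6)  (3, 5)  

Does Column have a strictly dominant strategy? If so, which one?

South

Check whether one of Column's strategies beats all alternatives regardless of what the opponent does.
South strictly dominates: vs North: 8 > each of {7, 2}; vs South: 6 > each of {5, 1}; vs East: 6 > each of {1, 5}.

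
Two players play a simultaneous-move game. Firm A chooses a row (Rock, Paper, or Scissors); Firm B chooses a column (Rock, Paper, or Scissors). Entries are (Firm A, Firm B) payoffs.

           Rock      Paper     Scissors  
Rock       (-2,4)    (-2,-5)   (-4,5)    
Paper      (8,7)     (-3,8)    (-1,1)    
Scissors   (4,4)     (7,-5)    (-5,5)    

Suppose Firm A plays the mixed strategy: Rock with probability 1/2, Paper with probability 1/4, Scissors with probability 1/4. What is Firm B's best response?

Rock

Compute Firm B's expected payoff from each pure strategy against the given mix.
Rock: (1/2)·4 + (1/4)·7 + (1/4)·4 = 19/4
Paper: (1/2)·(-5) + (1/4)·8 + (1/4)·(-5) = -7/4
Scissors: (1/2)·5 + (1/4)·1 + (1/4)·5 = 4
Highest expected payoff is 19/4, from Rock.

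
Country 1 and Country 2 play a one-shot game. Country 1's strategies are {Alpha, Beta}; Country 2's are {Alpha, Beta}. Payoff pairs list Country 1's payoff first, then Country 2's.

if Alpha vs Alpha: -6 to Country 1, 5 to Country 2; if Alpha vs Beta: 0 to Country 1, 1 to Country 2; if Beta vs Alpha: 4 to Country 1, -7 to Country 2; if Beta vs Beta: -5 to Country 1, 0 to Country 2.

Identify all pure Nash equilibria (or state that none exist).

A profile is a Nash equilibrium when each player is best-responding to the other.
Country 1's best responses — vs Alpha: Beta (payoff 4); vs Beta: Alpha (payoff 0).
Country 2's best responses — vs Alpha: Alpha (payoff 5); vs Beta: Beta (payoff 0).
No cell has both players best-responding. For instance, Country 1's best reply to Alpha is Beta, but against Beta Country 2 prefers Beta over Alpha.

None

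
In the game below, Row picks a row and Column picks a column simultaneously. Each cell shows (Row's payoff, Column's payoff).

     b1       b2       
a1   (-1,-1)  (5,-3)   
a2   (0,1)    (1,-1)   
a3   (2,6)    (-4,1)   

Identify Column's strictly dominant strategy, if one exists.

b1

Check whether one of Column's strategies beats all alternatives regardless of what the opponent does.
b1 strictly dominates: vs a1: -1 > -3; vs a2: 1 > -1; vs a3: 6 > 1.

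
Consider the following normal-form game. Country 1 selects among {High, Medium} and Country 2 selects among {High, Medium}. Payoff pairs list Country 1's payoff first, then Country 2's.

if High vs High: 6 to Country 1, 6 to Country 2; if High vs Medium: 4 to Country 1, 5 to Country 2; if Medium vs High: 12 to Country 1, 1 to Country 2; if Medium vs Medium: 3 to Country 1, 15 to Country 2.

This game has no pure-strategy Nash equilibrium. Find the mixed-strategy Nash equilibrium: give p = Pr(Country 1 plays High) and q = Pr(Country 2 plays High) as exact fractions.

p = 14/15, q = 1/7

Each player's mixing probability is pinned down by making the *other* player indifferent.
Country 2 indifferent between High and Medium: p·6 + (1−p)·1 = p·5 + (1−p)·15 ⟹ 1 + 5p = 15 + (-10)p ⟹ p = 14/15.
Country 1 indifferent between High and Medium: q·6 + (1−q)·4 = q·12 + (1−q)·3 ⟹ 4 + 2q = 3 + 9q ⟹ q = 1/7.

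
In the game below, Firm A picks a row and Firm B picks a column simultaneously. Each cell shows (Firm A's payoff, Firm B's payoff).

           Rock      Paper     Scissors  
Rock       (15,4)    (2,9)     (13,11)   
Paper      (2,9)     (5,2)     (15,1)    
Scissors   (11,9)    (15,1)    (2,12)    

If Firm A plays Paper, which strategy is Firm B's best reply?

With Firm A fixed at Paper, Firm B's payoffs are: Rock → 9, Paper → 2, Scissors → 1.
The maximum is 9, achieved by Rock.

Rock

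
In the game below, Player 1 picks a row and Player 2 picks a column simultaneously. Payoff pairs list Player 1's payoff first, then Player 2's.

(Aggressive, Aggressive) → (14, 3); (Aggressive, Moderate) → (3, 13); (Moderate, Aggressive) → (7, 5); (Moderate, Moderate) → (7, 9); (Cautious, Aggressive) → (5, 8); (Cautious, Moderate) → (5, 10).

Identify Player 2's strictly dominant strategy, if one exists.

Check whether one of Player 2's strategies beats all alternatives regardless of what the opponent does.
Moderate strictly dominates: vs Aggressive: 13 > 3; vs Moderate: 9 > 5; vs Cautious: 10 > 8.

Moderate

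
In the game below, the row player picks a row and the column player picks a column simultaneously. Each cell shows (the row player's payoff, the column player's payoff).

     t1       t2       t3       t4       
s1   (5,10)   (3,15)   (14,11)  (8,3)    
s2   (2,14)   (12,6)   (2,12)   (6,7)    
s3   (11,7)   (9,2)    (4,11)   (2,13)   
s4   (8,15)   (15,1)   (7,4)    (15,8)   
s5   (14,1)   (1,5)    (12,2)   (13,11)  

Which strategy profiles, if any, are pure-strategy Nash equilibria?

None

Check mutual best responses: a cell is a NE iff neither player can gain by unilaterally deviating.
The row player's best responses — vs t1: s5 (payoff 14); vs t2: s4 (payoff 15); vs t3: s1 (payoff 14); vs t4: s4 (payoff 15).
The column player's best responses — vs s1: t2 (payoff 15); vs s2: t1 (payoff 14); vs s3: t4 (payoff 13); vs s4: t1 (payoff 15); vs s5: t4 (payoff 11).
No cell has both players best-responding. For instance, the row player's best reply to t3 is s1, but against s1 the column player prefers t2 over t3.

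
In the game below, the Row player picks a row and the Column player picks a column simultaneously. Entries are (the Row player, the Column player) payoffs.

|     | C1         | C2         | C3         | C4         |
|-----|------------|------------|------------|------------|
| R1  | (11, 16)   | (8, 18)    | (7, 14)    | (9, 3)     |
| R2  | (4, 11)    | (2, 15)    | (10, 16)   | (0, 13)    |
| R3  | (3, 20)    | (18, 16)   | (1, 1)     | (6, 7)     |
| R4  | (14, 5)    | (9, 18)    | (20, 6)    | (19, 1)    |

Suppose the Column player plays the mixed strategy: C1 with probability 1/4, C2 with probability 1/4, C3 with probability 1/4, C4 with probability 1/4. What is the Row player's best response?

R4

The Row player's best reply maximizes expected payoff against the mix.
R1: (1/4)·11 + (1/4)·8 + (1/4)·7 + (1/4)·9 = 35/4
R2: (1/4)·4 + (1/4)·2 + (1/4)·10 + (1/4)·0 = 4
R3: (1/4)·3 + (1/4)·18 + (1/4)·1 + (1/4)·6 = 7
R4: (1/4)·14 + (1/4)·9 + (1/4)·20 + (1/4)·19 = 31/2
Highest expected payoff is 31/2, from R4.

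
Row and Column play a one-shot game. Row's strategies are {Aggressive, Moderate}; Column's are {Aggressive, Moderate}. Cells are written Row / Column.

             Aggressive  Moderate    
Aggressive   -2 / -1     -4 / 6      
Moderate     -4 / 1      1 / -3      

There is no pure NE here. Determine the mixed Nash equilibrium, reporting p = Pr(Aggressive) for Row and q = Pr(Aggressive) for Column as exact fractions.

In a mixed NE each player is indifferent between their pure strategies, so the opponent's mix sets the indifference.
Column indifferent between Aggressive and Moderate: p·(-1) + (1−p)·1 = p·6 + (1−p)·(-3) ⟹ 1 + (-2)p = (-3) + 9p ⟹ p = 4/11.
Row indifferent between Aggressive and Moderate: q·(-2) + (1−q)·(-4) = q·(-4) + (1−q)·1 ⟹ (-4) + 2q = 1 + (-5)q ⟹ q = 5/7.

p = 4/11, q = 5/7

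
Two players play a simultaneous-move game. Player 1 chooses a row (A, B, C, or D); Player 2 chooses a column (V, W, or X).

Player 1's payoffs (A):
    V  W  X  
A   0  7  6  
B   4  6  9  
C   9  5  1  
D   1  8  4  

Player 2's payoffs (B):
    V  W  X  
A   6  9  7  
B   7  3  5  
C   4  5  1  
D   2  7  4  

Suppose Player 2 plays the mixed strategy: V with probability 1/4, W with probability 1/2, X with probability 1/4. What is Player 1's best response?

Player 1's best reply maximizes expected payoff against the mix.
A: (1/4)·0 + (1/2)·7 + (1/4)·6 = 5
B: (1/4)·4 + (1/2)·6 + (1/4)·9 = 25/4
C: (1/4)·9 + (1/2)·5 + (1/4)·1 = 5
D: (1/4)·1 + (1/2)·8 + (1/4)·4 = 21/4
Highest expected payoff is 25/4, from B.

B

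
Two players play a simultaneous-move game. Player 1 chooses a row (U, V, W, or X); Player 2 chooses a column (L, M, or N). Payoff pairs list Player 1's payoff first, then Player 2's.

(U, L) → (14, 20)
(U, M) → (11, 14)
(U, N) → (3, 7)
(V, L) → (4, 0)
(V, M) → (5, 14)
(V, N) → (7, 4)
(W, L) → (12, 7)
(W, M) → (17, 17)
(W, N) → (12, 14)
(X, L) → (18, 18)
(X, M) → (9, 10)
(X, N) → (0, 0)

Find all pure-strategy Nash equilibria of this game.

(W, M) and (X, L)

A profile is a Nash equilibrium when each player is best-responding to the other.
Player 1's best responses — vs L: X (payoff 18); vs M: W (payoff 17); vs N: W (payoff 12).
Player 2's best responses — vs U: L (payoff 20); vs V: M (payoff 14); vs W: M (payoff 17); vs X: L (payoff 18).
Mutual best responses occur at (W, M) and (X, L); at each, neither player gains by switching.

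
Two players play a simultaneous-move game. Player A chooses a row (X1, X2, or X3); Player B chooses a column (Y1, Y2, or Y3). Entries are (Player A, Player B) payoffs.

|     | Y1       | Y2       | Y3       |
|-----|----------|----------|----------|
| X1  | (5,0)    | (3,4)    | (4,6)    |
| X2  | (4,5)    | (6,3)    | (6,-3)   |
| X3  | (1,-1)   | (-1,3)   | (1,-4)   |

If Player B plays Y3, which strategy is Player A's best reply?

X2

With Player B fixed at Y3, Player A's payoffs are: X1 → 4, X2 → 6, X3 → 1.
The maximum is 6, achieved by X2.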